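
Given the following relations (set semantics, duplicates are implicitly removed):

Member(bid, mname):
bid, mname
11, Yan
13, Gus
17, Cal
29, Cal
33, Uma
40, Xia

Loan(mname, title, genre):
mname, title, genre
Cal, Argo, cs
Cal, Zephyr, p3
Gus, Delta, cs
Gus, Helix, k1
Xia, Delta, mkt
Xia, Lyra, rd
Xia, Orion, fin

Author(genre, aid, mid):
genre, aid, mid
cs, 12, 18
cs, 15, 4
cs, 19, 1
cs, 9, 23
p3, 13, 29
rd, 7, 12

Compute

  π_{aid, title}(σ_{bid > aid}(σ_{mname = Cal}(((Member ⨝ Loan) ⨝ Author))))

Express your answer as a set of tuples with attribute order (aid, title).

{(12, Argo), (13, Zephyr), (15, Argo), (19, Argo), (9, Argo)}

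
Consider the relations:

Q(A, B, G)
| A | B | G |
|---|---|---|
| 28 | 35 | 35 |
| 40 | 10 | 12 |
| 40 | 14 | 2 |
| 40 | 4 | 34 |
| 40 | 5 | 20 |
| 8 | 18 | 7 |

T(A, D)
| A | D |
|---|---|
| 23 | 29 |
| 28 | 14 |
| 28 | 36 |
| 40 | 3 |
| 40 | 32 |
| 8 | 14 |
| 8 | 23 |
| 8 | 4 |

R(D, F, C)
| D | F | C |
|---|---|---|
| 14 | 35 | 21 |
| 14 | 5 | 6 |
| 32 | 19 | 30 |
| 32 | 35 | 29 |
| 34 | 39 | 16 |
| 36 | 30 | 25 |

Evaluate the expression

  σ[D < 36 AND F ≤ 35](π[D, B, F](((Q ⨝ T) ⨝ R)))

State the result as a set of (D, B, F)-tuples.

{(14, 18, 35), (14, 18, 5), (14, 35, 35), (14, 35, 5), (32, 10, 19), (32, 10, 35), (32, 14, 19), (32, 14, 35), (32, 4, 19), (32, 4, 35), (32, 5, 19), (32, 5, 35)}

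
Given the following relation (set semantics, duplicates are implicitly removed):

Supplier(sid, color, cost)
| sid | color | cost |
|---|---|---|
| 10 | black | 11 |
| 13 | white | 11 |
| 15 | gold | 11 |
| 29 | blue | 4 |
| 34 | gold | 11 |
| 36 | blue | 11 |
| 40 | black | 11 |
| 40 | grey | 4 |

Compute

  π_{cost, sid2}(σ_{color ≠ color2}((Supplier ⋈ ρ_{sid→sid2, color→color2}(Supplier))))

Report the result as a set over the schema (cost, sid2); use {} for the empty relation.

ρ[sid→sid2, color→color2]: schema becomes (sid2, color2, cost); tuples unchanged.
Natural join on cost: {(10, black, 11, 10, black), (10, black, 11, 13, white), (10, black, 11, 15, gold), (10, black, 11, 34, gold), (10, black, 11, 36, blue), (10, black, 11, 40, black), (13, white, 11, 10, black), (13, white, 11, 13, white), (13, white, 11, 15, gold), (13, white, 11, 34, gold), (13, white, 11, 36, blue), (13, white, 11, 40, black), (15, gold, 11, 10, black), (15, gold, 11, 13, white), (15, gold, 11, 15, gold), (15, gold, 11, 34, gold), (15, gold, 11, 36, blue), (15, gold, 11, 40, black), (29, blue, 4, 29, blue), (29, blue, 4, 40, grey), (34, gold, 11, 10, black), (34, gold, 11, 13, white), (34, gold, 11, 15, gold), (34, gold, 11, 34, gold), (34, gold, 11, 36, blue), (34, gold, 11, 40, black), (36, blue, 11, 10, black), (36, blue, 11, 13, white), (36, blue, 11, 15, gold), (36, blue, 11, 34, gold), (36, blue, 11, 36, blue), (36, blue, 11, 40, black), (40, black, 11, 10, black), (40, black, 11, 13, white), (40, black, 11, 15, gold), (40, black, 11, 34, gold), (40, black, 11, 36, blue), (40, black, 11, 40, black), (40, grey, 4, 29, blue), (40, grey, 4, 40, grey)}
σ[color ≠ color2]: keep tuples satisfying color ≠ color2 → {(10, black, 11, 13, white), (10, black, 11, 15, gold), (10, black, 11, 34, gold), (10, black, 11, 36, blue), (13, white, 11, 10, black), (13, white, 11, 15, gold), (13, white, 11, 34, gold), (13, white, 11, 36, blue), (13, white, 11, 40, black), (15, gold, 11, 10, black), (15, gold, 11, 13, white), (15, gold, 11, 36, blue), (15, gold, 11, 40, black), (29, blue, 4, 40, grey), (34, gold, 11, 10, black), (34, gold, 11, 13, white), (34, gold, 11, 36, blue), (34, gold, 11, 40, black), (36, blue, 11, 10, black), (36, blue, 11, 13, white), (36, blue, 11, 15, gold), (36, blue, 11, 34, gold), (36, blue, 11, 40, black), (40, black, 11, 13, white), (40, black, 11, 15, gold), (40, black, 11, 34, gold), (40, black, 11, 36, blue), (40, grey, 4, 29, blue)}
Projecting to cost, sid2 (20 duplicate(s) eliminated): {(11, 10), (11, 13), (11, 15), (11, 34), (11, 36), (11, 40), (4, 29), (4, 40)}

{(11, 10), (11, 13), (11, 15), (11, 34), (11, 36), (11, 40), (4, 29), (4, 40)}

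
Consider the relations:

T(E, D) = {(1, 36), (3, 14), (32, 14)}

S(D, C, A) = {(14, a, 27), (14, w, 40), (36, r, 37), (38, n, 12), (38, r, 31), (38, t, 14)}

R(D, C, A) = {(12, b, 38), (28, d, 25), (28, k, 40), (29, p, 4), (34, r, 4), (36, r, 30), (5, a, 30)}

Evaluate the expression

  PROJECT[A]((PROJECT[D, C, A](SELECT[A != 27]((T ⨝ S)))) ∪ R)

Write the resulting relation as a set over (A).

{25, 30, 37, 38, 4, 40}

Joining T and S on D yields {(1, 36, r, 37), (3, 14, a, 27), (3, 14, w, 40), (32, 14, a, 27), (32, 14, w, 40)}.
Apply σ_{A != 27}; surviving tuples: {(1, 36, r, 37), (3, 14, w, 40), (32, 14, w, 40)}
π[D, C, A]: project onto (D, C, A) (1 duplicate(s) eliminated) → {(14, w, 40), (36, r, 37)}
Union: {(14, w, 40), (36, r, 37)} with {(12, b, 38), (28, d, 25), (28, k, 40), (29, p, 4), (34, r, 4), (36, r, 30), (5, a, 30)} → {(12, b, 38), (14, w, 40), (28, d, 25), (28, k, 40), (29, p, 4), (34, r, 4), (36, r, 30), (36, r, 37), (5, a, 30)}
π[A]: project onto (A) (3 duplicate(s) eliminated) → {25, 30, 37, 38, 4, 40}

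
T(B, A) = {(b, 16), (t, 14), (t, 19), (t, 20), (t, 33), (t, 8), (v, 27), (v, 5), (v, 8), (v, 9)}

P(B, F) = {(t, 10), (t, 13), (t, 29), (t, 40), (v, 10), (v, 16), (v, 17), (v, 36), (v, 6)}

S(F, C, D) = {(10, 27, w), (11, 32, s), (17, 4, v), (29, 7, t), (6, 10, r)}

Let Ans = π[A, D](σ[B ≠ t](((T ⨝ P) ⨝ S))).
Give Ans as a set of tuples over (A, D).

Natural join on B: {(t, 14, 10), (t, 14, 13), (t, 14, 29), (t, 14, 40), (t, 19, 10), (t, 19, 13), (t, 19, 29), (t, 19, 40), (t, 20, 10), (t, 20, 13), (t, 20, 29), (t, 20, 40), (t, 33, 10), (t, 33, 13), (t, 33, 29), (t, 33, 40), (t, 8, 10), (t, 8, 13), (t, 8, 29), (t, 8, 40), (v, 27, 10), (v, 27, 16), (v, 27, 17), (v, 27, 36), (v, 27, 6), (v, 5, 10), (v, 5, 16), (v, 5, 17), (v, 5, 36), (v, 5, 6), (v, 8, 10), (v, 8, 16), (v, 8, 17), (v, 8, 36), (v, 8, 6), (v, 9, 10), (v, 9, 16), (v, 9, 17), (v, 9, 36), (v, 9, 6)}
Natural join on F: {(t, 14, 10, 27, w), (t, 14, 29, 7, t), (t, 19, 10, 27, w), (t, 19, 29, 7, t), (t, 20, 10, 27, w), (t, 20, 29, 7, t), (t, 33, 10, 27, w), (t, 33, 29, 7, t), (t, 8, 10, 27, w), (t, 8, 29, 7, t), (v, 27, 10, 27, w), (v, 27, 17, 4, v), (v, 27, 6, 10, r), (v, 5, 10, 27, w), (v, 5, 17, 4, v), (v, 5, 6, 10, r), (v, 8, 10, 27, w), (v, 8, 17, 4, v), (v, 8, 6, 10, r), (v, 9, 10, 27, w), (v, 9, 17, 4, v), (v, 9, 6, 10, r)}
σ[B ≠ t]: keep tuples satisfying B ≠ t → {(v, 27, 10, 27, w), (v, 27, 17, 4, v), (v, 27, 6, 10, r), (v, 5, 10, 27, w), (v, 5, 17, 4, v), (v, 5, 6, 10, r), (v, 8, 10, 27, w), (v, 8, 17, 4, v), (v, 8, 6, 10, r), (v, 9, 10, 27, w), (v, 9, 17, 4, v), (v, 9, 6, 10, r)}
Projecting to A, D: {(27, r), (27, v), (27, w), (5, r), (5, v), (5, w), (8, r), (8, v), (8, w), (9, r), (9, v), (9, w)}

{(27, r), (27, v), (27, w), (5, r), (5, v), (5, w), (8, r), (8, v), (8, w), (9, r), (9, v), (9, w)}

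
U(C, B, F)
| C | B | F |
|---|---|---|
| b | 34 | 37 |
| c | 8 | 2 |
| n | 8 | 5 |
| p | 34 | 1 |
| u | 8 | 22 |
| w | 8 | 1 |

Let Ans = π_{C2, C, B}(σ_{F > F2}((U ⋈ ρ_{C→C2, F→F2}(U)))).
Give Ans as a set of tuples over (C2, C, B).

ρ[C→C2, F→F2]: schema becomes (C2, B, F2); tuples unchanged.
Natural join on B: {(b, 34, 37, b, 37), (b, 34, 37, p, 1), (c, 8, 2, c, 2), (c, 8, 2, n, 5), (c, 8, 2, u, 22), (c, 8, 2, w, 1), (n, 8, 5, c, 2), (n, 8, 5, n, 5), (n, 8, 5, u, 22), (n, 8, 5, w, 1), (p, 34, 1, b, 37), (p, 34, 1, p, 1), (u, 8, 22, c, 2), (u, 8, 22, n, 5), (u, 8, 22, u, 22), (u, 8, 22, w, 1), (w, 8, 1, c, 2), (w, 8, 1, n, 5), (w, 8, 1, u, 22), (w, 8, 1, w, 1)}
σ[F > F2]: keep tuples satisfying F > F2 → {(b, 34, 37, p, 1), (c, 8, 2, w, 1), (n, 8, 5, c, 2), (n, 8, 5, w, 1), (u, 8, 22, c, 2), (u, 8, 22, n, 5), (u, 8, 22, w, 1)}
Keep only column(s) C2, C, B: {(c, n, 8), (c, u, 8), (n, u, 8), (p, b, 34), (w, c, 8), (w, n, 8), (w, u, 8)}

{(c, n, 8), (c, u, 8), (n, u, 8), (p, b, 34), (w, c, 8), (w, n, 8), (w, u, 8)}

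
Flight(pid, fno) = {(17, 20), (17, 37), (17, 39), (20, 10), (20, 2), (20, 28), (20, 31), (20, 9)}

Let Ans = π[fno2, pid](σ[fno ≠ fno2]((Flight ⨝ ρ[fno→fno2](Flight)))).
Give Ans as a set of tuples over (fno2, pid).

ρ[fno→fno2]: schema becomes (pid, fno2); tuples unchanged.
Joining Flight and ρ[fno→fno2](Flight) on pid yields {(17, 20, 20), (17, 20, 37), (17, 20, 39), (17, 37, 20), (17, 37, 37), (17, 37, 39), (17, 39, 20), (17, 39, 37), (17, 39, 39), (20, 10, 10), (20, 10, 2), (20, 10, 28), (20, 10, 31), (20, 10, 9), (20, 2, 10), (20, 2, 2), (20, 2, 28), (20, 2, 31), (20, 2, 9), (20, 28, 10), (20, 28, 2), (20, 28, 28), (20, 28, 31), (20, 28, 9), (20, 31, 10), (20, 31, 2), (20, 31, 28), (20, 31, 31), (20, 31, 9), (20, 9, 10), (20, 9, 2), (20, 9, 28), (20, 9, 31), (20, 9, 9)}.
σ[fno ≠ fno2]: keep tuples satisfying fno ≠ fno2 → {(17, 20, 37), (17, 20, 39), (17, 37, 20), (17, 37, 39), (17, 39, 20), (17, 39, 37), (20, 10, 2), (20, 10, 28), (20, 10, 31), (20, 10, 9), (20, 2, 10), (20, 2, 28), (20, 2, 31), (20, 2, 9), (20, 28, 10), (20, 28, 2), (20, 28, 31), (20, 28, 9), (20, 31, 10), (20, 31, 2), (20, 31, 28), (20, 31, 9), (20, 9, 10), (20, 9, 2), (20, 9, 28), (20, 9, 31)}
π[fno2, pid]: project onto (fno2, pid) (18 duplicate(s) eliminated) → {(10, 20), (2, 20), (20, 17), (28, 20), (31, 20), (37, 17), (39, 17), (9, 20)}

{(10, 20), (2, 20), (20, 17), (28, 20), (31, 20), (37, 17), (39, 17), (9, 20)}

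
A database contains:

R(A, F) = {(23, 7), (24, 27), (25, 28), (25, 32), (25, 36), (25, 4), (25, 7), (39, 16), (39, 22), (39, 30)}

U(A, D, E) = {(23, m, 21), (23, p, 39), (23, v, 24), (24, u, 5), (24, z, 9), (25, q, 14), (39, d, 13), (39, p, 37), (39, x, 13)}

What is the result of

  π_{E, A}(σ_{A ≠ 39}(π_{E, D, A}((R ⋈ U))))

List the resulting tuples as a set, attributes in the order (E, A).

{(14, 25), (21, 23), (24, 23), (39, 23), (5, 24), (9, 24)}

R ⋈ U (natural join on A): {(23, 7, m, 21), (23, 7, p, 39), (23, 7, v, 24), (24, 27, u, 5), (24, 27, z, 9), (25, 28, q, 14), (25, 32, q, 14), (25, 36, q, 14), (25, 4, q, 14), (25, 7, q, 14), (39, 16, d, 13), (39, 16, p, 37), (39, 16, x, 13), (39, 22, d, 13), (39, 22, p, 37), (39, 22, x, 13), (39, 30, d, 13), (39, 30, p, 37), (39, 30, x, 13)}
π_{E, D, A} gives {(13, d, 39), (13, x, 39), (14, q, 25), (21, m, 23), (24, v, 23), (37, p, 39), (39, p, 23), (5, u, 24), (9, z, 24)} (10 duplicate(s) eliminated).
σ[A ≠ 39]: keep tuples satisfying A ≠ 39 → {(14, q, 25), (21, m, 23), (24, v, 23), (39, p, 23), (5, u, 24), (9, z, 24)}
π_{E, A} gives {(14, 25), (21, 23), (24, 23), (39, 23), (5, 24), (9, 24)}.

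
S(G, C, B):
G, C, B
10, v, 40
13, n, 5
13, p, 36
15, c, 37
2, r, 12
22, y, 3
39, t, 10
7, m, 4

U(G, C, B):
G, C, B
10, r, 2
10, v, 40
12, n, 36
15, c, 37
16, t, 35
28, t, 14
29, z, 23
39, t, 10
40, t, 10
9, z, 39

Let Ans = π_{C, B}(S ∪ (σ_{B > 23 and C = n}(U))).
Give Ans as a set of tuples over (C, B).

Selection B > 23 and C = n: {(12, n, 36)}
Set union of the two operands is {(10, v, 40), (12, n, 36), (13, n, 5), (13, p, 36), (15, c, 37), (2, r, 12), (22, y, 3), (39, t, 10), (7, m, 4)}.
Projecting to C, B: {(c, 37), (m, 4), (n, 36), (n, 5), (p, 36), (r, 12), (t, 10), (v, 40), (y, 3)}

{(c, 37), (m, 4), (n, 36), (n, 5), (p, 36), (r, 12), (t, 10), (v, 40), (y, 3)}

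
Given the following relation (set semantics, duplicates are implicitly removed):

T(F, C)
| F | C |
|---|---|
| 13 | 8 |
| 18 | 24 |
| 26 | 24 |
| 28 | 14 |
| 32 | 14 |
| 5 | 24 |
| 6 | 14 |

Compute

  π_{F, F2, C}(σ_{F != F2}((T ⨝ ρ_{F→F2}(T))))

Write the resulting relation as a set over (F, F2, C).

{(18, 26, 24), (18, 5, 24), (26, 18, 24), (26, 5, 24), (28, 32, 14), (28, 6, 14), (32, 28, 14), (32, 6, 14), (5, 18, 24), (5, 26, 24), (6, 28, 14), (6, 32, 14)}

ρ[F→F2]: schema becomes (F2, C); tuples unchanged.
Natural join on C: {(13, 8, 13), (18, 24, 18), (18, 24, 26), (18, 24, 5), (26, 24, 18), (26, 24, 26), (26, 24, 5), (28, 14, 28), (28, 14, 32), (28, 14, 6), (32, 14, 28), (32, 14, 32), (32, 14, 6), (5, 24, 18), (5, 24, 26), (5, 24, 5), (6, 14, 28), (6, 14, 32), (6, 14, 6)}
Apply σ_{F != F2}; surviving tuples: {(18, 24, 26), (18, 24, 5), (26, 24, 18), (26, 24, 5), (28, 14, 32), (28, 14, 6), (32, 14, 28), (32, 14, 6), (5, 24, 18), (5, 24, 26), (6, 14, 28), (6, 14, 32)}
Keep only column(s) F, F2, C: {(18, 26, 24), (18, 5, 24), (26, 18, 24), (26, 5, 24), (28, 32, 14), (28, 6, 14), (32, 28, 14), (32, 6, 14), (5, 18, 24), (5, 26, 24), (6, 28, 14), (6, 32, 14)}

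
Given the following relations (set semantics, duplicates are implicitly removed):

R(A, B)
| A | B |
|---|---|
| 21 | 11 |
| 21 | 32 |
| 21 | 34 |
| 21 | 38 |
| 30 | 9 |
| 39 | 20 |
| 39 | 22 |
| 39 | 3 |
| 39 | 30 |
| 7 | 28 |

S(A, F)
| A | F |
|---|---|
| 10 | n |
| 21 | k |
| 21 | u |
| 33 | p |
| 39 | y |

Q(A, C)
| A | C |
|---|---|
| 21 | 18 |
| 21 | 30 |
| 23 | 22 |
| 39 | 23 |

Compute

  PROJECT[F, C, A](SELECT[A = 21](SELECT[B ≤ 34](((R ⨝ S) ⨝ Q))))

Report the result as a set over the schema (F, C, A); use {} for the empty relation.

{(k, 18, 21), (k, 30, 21), (u, 18, 21), (u, 30, 21)}

R ⋈ S (natural join on A): {(21, 11, k), (21, 11, u), (21, 32, k), (21, 32, u), (21, 34, k), (21, 34, u), (21, 38, k), (21, 38, u), (39, 20, y), (39, 22, y), (39, 3, y), (39, 30, y)}
(R ⨝ S) ⋈ Q (natural join on A): {(21, 11, k, 18), (21, 11, k, 30), (21, 11, u, 18), (21, 11, u, 30), (21, 32, k, 18), (21, 32, k, 30), (21, 32, u, 18), (21, 32, u, 30), (21, 34, k, 18), (21, 34, k, 30), (21, 34, u, 18), (21, 34, u, 30), (21, 38, k, 18), (21, 38, k, 30), (21, 38, u, 18), (21, 38, u, 30), (39, 20, y, 23), (39, 22, y, 23), (39, 3, y, 23), (39, 30, y, 23)}
Filtering on B ≤ 34 leaves {(21, 11, k, 18), (21, 11, k, 30), (21, 11, u, 18), (21, 11, u, 30), (21, 32, k, 18), (21, 32, k, 30), (21, 32, u, 18), (21, 32, u, 30), (21, 34, k, 18), (21, 34, k, 30), (21, 34, u, 18), (21, 34, u, 30), (39, 20, y, 23), (39, 22, y, 23), (39, 3, y, 23), (39, 30, y, 23)}.
Filtering on A = 21 leaves {(21, 11, k, 18), (21, 11, k, 30), (21, 11, u, 18), (21, 11, u, 30), (21, 32, k, 18), (21, 32, k, 30), (21, 32, u, 18), (21, 32, u, 30), (21, 34, k, 18), (21, 34, k, 30), (21, 34, u, 18), (21, 34, u, 30)}.
π_{F, C, A} gives {(k, 18, 21), (k, 30, 21), (u, 18, 21), (u, 30, 21)} (8 duplicate(s) eliminated).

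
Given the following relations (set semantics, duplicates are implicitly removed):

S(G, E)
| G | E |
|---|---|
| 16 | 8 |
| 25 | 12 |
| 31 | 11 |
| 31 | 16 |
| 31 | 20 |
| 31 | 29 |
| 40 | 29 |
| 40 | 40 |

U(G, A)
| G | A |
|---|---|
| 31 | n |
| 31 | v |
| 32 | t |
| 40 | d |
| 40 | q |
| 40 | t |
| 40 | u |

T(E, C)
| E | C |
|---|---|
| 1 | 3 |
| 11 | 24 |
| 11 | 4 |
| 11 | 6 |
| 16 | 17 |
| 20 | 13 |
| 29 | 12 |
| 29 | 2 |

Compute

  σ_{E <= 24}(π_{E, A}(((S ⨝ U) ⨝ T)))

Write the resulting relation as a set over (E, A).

Natural join on G: {(31, 11, n), (31, 11, v), (31, 16, n), (31, 16, v), (31, 20, n), (31, 20, v), (31, 29, n), (31, 29, v), (40, 29, d), (40, 29, q), (40, 29, t), (40, 29, u), (40, 40, d), (40, 40, q), (40, 40, t), (40, 40, u)}
Natural join on E: {(31, 11, n, 24), (31, 11, n, 4), (31, 11, n, 6), (31, 11, v, 24), (31, 11, v, 4), (31, 11, v, 6), (31, 16, n, 17), (31, 16, v, 17), (31, 20, n, 13), (31, 20, v, 13), (31, 29, n, 12), (31, 29, n, 2), (31, 29, v, 12), (31, 29, v, 2), (40, 29, d, 12), (40, 29, d, 2), (40, 29, q, 12), (40, 29, q, 2), (40, 29, t, 12), (40, 29, t, 2), (40, 29, u, 12), (40, 29, u, 2)}
π_{E, A} gives {(11, n), (11, v), (16, n), (16, v), (20, n), (20, v), (29, d), (29, n), (29, q), (29, t), (29, u), (29, v)} (10 duplicate(s) eliminated).
Selection E <= 24: {(11, n), (11, v), (16, n), (16, v), (20, n), (20, v)}

{(11, n), (11, v), (16, n), (16, v), (20, n), (20, v)}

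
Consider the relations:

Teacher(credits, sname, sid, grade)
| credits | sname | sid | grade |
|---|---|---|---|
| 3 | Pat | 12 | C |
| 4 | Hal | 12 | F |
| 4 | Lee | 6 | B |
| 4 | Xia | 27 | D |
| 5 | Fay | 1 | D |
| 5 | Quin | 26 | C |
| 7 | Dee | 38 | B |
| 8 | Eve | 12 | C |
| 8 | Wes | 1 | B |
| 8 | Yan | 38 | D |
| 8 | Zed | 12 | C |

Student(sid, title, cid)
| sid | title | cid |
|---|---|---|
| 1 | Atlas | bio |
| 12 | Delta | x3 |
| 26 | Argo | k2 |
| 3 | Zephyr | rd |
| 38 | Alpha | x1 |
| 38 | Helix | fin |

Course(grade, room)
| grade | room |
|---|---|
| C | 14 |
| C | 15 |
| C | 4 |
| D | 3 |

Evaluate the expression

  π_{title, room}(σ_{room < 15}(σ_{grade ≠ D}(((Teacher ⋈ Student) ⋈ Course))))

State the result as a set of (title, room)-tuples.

Joining Teacher and Student on sid yields {(3, Pat, 12, C, Delta, x3), (4, Hal, 12, F, Delta, x3), (5, Fay, 1, D, Atlas, bio), (5, Quin, 26, C, Argo, k2), (7, Dee, 38, B, Alpha, x1), (7, Dee, 38, B, Helix, fin), (8, Eve, 12, C, Delta, x3), (8, Wes, 1, B, Atlas, bio), (8, Yan, 38, D, Alpha, x1), (8, Yan, 38, D, Helix, fin), (8, Zed, 12, C, Delta, x3)}.
Joining (Teacher ⋈ Student) and Course on grade yields {(3, Pat, 12, C, Delta, x3, 14), (3, Pat, 12, C, Delta, x3, 15), (3, Pat, 12, C, Delta, x3, 4), (5, Fay, 1, D, Atlas, bio, 3), (5, Quin, 26, C, Argo, k2, 14), (5, Quin, 26, C, Argo, k2, 15), (5, Quin, 26, C, Argo, k2, 4), (8, Eve, 12, C, Delta, x3, 14), (8, Eve, 12, C, Delta, x3, 15), (8, Eve, 12, C, Delta, x3, 4), (8, Yan, 38, D, Alpha, x1, 3), (8, Yan, 38, D, Helix, fin, 3), (8, Zed, 12, C, Delta, x3, 14), (8, Zed, 12, C, Delta, x3, 15), (8, Zed, 12, C, Delta, x3, 4)}.
Apply σ_{grade ≠ D}; surviving tuples: {(3, Pat, 12, C, Delta, x3, 14), (3, Pat, 12, C, Delta, x3, 15), (3, Pat, 12, C, Delta, x3, 4), (5, Quin, 26, C, Argo, k2, 14), (5, Quin, 26, C, Argo, k2, 15), (5, Quin, 26, C, Argo, k2, 4), (8, Eve, 12, C, Delta, x3, 14), (8, Eve, 12, C, Delta, x3, 15), (8, Eve, 12, C, Delta, x3, 4), (8, Zed, 12, C, Delta, x3, 14), (8, Zed, 12, C, Delta, x3, 15), (8, Zed, 12, C, Delta, x3, 4)}
Apply σ_{room < 15}; surviving tuples: {(3, Pat, 12, C, Delta, x3, 14), (3, Pat, 12, C, Delta, x3, 4), (5, Quin, 26, C, Argo, k2, 14), (5, Quin, 26, C, Argo, k2, 4), (8, Eve, 12, C, Delta, x3, 14), (8, Eve, 12, C, Delta, x3, 4), (8, Zed, 12, C, Delta, x3, 14), (8, Zed, 12, C, Delta, x3, 4)}
Projecting to title, room (4 duplicate(s) eliminated): {(Argo, 14), (Argo, 4), (Delta, 14), (Delta, 4)}

{(Argo, 14), (Argo, 4), (Delta, 14), (Delta, 4)}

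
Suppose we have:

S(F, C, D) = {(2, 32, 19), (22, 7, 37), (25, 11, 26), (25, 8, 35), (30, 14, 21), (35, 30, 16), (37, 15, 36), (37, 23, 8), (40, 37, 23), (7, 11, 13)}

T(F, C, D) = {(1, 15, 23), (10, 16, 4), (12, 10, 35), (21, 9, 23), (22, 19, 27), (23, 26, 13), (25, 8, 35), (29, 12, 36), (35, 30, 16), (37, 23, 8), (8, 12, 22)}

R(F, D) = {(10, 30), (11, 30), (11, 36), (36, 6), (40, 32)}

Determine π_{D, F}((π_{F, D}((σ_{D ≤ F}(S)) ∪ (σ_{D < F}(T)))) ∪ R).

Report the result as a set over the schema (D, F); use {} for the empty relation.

Selection D ≤ F: {(30, 14, 21), (35, 30, 16), (37, 15, 36), (37, 23, 8), (40, 37, 23)}
Selection D < F: {(10, 16, 4), (23, 26, 13), (35, 30, 16), (37, 23, 8)}
Taking the union: {(10, 16, 4), (23, 26, 13), (30, 14, 21), (35, 30, 16), (37, 15, 36), (37, 23, 8), (40, 37, 23)}
Keep only column(s) F, D: {(10, 4), (23, 13), (30, 21), (35, 16), (37, 36), (37, 8), (40, 23)}
Taking the union: {(10, 30), (10, 4), (11, 30), (11, 36), (23, 13), (30, 21), (35, 16), (36, 6), (37, 36), (37, 8), (40, 23), (40, 32)}
Keep only column(s) D, F: {(13, 23), (16, 35), (21, 30), (23, 40), (30, 10), (30, 11), (32, 40), (36, 11), (36, 37), (4, 10), (6, 36), (8, 37)}

{(13, 23), (16, 35), (21, 30), (23, 40), (30, 10), (30, 11), (32, 40), (36, 11), (36, 37), (4, 10), (6, 36), (8, 37)}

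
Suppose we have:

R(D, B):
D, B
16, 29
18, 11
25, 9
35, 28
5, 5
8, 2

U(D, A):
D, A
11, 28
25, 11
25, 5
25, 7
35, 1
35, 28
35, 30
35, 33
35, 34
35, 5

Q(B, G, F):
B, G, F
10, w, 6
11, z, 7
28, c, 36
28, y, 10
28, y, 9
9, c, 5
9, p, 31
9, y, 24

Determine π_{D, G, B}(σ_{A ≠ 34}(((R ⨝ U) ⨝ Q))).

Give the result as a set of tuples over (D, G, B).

{(25, c, 9), (25, p, 9), (25, y, 9), (35, c, 28), (35, y, 28)}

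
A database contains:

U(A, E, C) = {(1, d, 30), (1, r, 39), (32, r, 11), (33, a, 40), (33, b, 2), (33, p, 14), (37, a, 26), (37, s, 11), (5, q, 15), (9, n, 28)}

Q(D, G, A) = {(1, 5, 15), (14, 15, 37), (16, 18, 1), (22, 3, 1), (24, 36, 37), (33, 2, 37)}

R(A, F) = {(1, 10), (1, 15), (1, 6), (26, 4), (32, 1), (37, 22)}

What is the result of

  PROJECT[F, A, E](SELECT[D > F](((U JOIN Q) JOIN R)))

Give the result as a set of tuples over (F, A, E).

{(10, 1, d), (10, 1, r), (15, 1, d), (15, 1, r), (22, 37, a), (22, 37, s), (6, 1, d), (6, 1, r)}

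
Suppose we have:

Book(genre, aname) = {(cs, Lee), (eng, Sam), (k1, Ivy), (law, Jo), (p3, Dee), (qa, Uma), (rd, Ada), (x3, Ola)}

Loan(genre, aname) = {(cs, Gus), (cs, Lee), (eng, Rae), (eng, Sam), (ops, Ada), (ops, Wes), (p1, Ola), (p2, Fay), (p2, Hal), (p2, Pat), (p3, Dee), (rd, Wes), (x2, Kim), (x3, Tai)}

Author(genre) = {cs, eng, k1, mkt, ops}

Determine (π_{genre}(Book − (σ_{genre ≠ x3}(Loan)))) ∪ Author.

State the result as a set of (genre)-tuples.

Selection genre ≠ x3: {(cs, Gus), (cs, Lee), (eng, Rae), (eng, Sam), (ops, Ada), (ops, Wes), (p1, Ola), (p2, Fay), (p2, Hal), (p2, Pat), (p3, Dee), (rd, Wes), (x2, Kim)}
Taking the difference: {(k1, Ivy), (law, Jo), (qa, Uma), (rd, Ada), (x3, Ola)}
π[genre]: project onto (genre) → {k1, law, qa, rd, x3}
Taking the union: {cs, eng, k1, law, mkt, ops, qa, rd, x3}

{cs, eng, k1, law, mkt, ops, qa, rd, x3}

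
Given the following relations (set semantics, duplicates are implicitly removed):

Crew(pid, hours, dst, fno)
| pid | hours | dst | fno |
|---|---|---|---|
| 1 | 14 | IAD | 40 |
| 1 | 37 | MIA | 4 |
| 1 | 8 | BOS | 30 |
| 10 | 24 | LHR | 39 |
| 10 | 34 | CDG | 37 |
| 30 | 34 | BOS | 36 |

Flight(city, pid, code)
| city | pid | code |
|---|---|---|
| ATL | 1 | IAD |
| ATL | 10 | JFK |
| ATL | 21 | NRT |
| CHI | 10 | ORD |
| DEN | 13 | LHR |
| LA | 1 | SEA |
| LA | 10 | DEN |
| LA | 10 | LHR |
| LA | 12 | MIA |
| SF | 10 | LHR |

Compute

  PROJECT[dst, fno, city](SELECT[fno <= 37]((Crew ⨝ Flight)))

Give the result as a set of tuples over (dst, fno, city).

Crew ⋈ Flight (natural join on pid): {(1, 14, IAD, 40, ATL, IAD), (1, 14, IAD, 40, LA, SEA), (1, 37, MIA, 4, ATL, IAD), (1, 37, MIA, 4, LA, SEA), (1, 8, BOS, 30, ATL, IAD), (1, 8, BOS, 30, LA, SEA), (10, 24, LHR, 39, ATL, JFK), (10, 24, LHR, 39, CHI, ORD), (10, 24, LHR, 39, LA, DEN), (10, 24, LHR, 39, LA, LHR), (10, 24, LHR, 39, SF, LHR), (10, 34, CDG, 37, ATL, JFK), (10, 34, CDG, 37, CHI, ORD), (10, 34, CDG, 37, LA, DEN), (10, 34, CDG, 37, LA, LHR), (10, 34, CDG, 37, SF, LHR)}
σ[fno <= 37]: keep tuples satisfying fno <= 37 → {(1, 37, MIA, 4, ATL, IAD), (1, 37, MIA, 4, LA, SEA), (1, 8, BOS, 30, ATL, IAD), (1, 8, BOS, 30, LA, SEA), (10, 34, CDG, 37, ATL, JFK), (10, 34, CDG, 37, CHI, ORD), (10, 34, CDG, 37, LA, DEN), (10, 34, CDG, 37, LA, LHR), (10, 34, CDG, 37, SF, LHR)}
Projecting to dst, fno, city (1 duplicate(s) eliminated): {(BOS, 30, ATL), (BOS, 30, LA), (CDG, 37, ATL), (CDG, 37, CHI), (CDG, 37, LA), (CDG, 37, SF), (MIA, 4, ATL), (MIA, 4, LA)}

{(BOS, 30, ATL), (BOS, 30, LA), (CDG, 37, ATL), (CDG, 37, CHI), (CDG, 37, LA), (CDG, 37, SF), (MIA, 4, ATL), (MIA, 4, LA)}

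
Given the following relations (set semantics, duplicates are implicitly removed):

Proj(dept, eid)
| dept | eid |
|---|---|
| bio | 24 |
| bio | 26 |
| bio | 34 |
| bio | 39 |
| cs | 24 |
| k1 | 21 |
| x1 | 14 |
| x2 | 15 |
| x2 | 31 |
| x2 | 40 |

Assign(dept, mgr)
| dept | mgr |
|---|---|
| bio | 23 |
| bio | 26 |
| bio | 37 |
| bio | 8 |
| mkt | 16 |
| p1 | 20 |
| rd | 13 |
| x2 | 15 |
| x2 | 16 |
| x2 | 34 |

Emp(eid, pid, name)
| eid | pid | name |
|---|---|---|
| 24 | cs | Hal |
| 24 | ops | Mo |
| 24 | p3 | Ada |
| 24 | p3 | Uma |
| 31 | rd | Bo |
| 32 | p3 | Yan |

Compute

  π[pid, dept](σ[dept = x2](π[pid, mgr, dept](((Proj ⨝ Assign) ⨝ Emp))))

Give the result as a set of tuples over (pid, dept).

{(rd, x2)}

Joining Proj and Assign on dept yields {(bio, 24, 23), (bio, 24, 26), (bio, 24, 37), (bio, 24, 8), (bio, 26, 23), (bio, 26, 26), (bio, 26, 37), (bio, 26, 8), (bio, 34, 23), (bio, 34, 26), (bio, 34, 37), (bio, 34, 8), (bio, 39, 23), (bio, 39, 26), (bio, 39, 37), (bio, 39, 8), (x2, 15, 15), (x2, 15, 16), (x2, 15, 34), (x2, 31, 15), (x2, 31, 16), (x2, 31, 34), (x2, 40, 15), (x2, 40, 16), (x2, 40, 34)}.
Joining (Proj ⨝ Assign) and Emp on eid yields {(bio, 24, 23, cs, Hal), (bio, 24, 23, ops, Mo), (bio, 24, 23, p3, Ada), (bio, 24, 23, p3, Uma), (bio, 24, 26, cs, Hal), (bio, 24, 26, ops, Mo), (bio, 24, 26, p3, Ada), (bio, 24, 26, p3, Uma), (bio, 24, 37, cs, Hal), (bio, 24, 37, ops, Mo), (bio, 24, 37, p3, Ada), (bio, 24, 37, p3, Uma), (bio, 24, 8, cs, Hal), (bio, 24, 8, ops, Mo), (bio, 24, 8, p3, Ada), (bio, 24, 8, p3, Uma), (x2, 31, 15, rd, Bo), (x2, 31, 16, rd, Bo), (x2, 31, 34, rd, Bo)}.
π_{pid, mgr, dept} gives {(cs, 23, bio), (cs, 26, bio), (cs, 37, bio), (cs, 8, bio), (ops, 23, bio), (ops, 26, bio), (ops, 37, bio), (ops, 8, bio), (p3, 23, bio), (p3, 26, bio), (p3, 37, bio), (p3, 8, bio), (rd, 15, x2), (rd, 16, x2), (rd, 34, x2)} (4 duplicate(s) eliminated).
Selection dept = x2: {(rd, 15, x2), (rd, 16, x2), (rd, 34, x2)}
π_{pid, dept} gives {(rd, x2)} (2 duplicate(s) eliminated).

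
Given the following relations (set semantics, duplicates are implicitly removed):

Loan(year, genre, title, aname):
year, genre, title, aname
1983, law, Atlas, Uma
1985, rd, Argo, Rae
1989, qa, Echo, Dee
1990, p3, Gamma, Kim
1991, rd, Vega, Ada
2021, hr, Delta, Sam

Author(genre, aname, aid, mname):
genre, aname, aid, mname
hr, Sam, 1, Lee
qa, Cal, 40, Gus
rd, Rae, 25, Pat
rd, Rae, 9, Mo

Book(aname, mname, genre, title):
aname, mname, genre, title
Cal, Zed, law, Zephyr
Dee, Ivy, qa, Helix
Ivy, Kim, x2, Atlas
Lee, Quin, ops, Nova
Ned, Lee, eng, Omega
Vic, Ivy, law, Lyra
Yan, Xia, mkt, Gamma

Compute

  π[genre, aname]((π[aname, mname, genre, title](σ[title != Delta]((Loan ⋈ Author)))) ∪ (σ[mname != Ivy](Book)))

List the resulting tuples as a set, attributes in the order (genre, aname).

{(eng, Ned), (law, Cal), (mkt, Yan), (ops, Lee), (rd, Rae), (x2, Ivy)}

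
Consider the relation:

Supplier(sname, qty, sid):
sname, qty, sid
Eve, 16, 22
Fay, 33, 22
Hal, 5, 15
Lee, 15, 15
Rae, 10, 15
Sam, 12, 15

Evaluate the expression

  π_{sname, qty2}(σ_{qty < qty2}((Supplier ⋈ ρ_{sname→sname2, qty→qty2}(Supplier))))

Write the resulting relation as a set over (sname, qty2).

ρ[sname→sname2, qty→qty2]: schema becomes (sname2, qty2, sid); tuples unchanged.
Supplier ⋈ ρ_{sname→sname2, qty→qty2}(Supplier) (natural join on sid): {(Eve, 16, 22, Eve, 16), (Eve, 16, 22, Fay, 33), (Fay, 33, 22, Eve, 16), (Fay, 33, 22, Fay, 33), (Hal, 5, 15, Hal, 5), (Hal, 5, 15, Lee, 15), (Hal, 5, 15, Rae, 10), (Hal, 5, 15, Sam, 12), (Lee, 15, 15, Hal, 5), (Lee, 15, 15, Lee, 15), (Lee, 15, 15, Rae, 10), (Lee, 15, 15, Sam, 12), (Rae, 10, 15, Hal, 5), (Rae, 10, 15, Lee, 15), (Rae, 10, 15, Rae, 10), (Rae, 10, 15, Sam, 12), (Sam, 12, 15, Hal, 5), (Sam, 12, 15, Lee, 15), (Sam, 12, 15, Rae, 10), (Sam, 12, 15, Sam, 12)}
Selection qty < qty2: {(Eve, 16, 22, Fay, 33), (Hal, 5, 15, Lee, 15), (Hal, 5, 15, Rae, 10), (Hal, 5, 15, Sam, 12), (Rae, 10, 15, Lee, 15), (Rae, 10, 15, Sam, 12), (Sam, 12, 15, Lee, 15)}
Projecting to sname, qty2: {(Eve, 33), (Hal, 10), (Hal, 12), (Hal, 15), (Rae, 12), (Rae, 15), (Sam, 15)}

{(Eve, 33), (Hal, 10), (Hal, 12), (Hal, 15), (Rae, 12), (Rae, 15), (Sam, 15)}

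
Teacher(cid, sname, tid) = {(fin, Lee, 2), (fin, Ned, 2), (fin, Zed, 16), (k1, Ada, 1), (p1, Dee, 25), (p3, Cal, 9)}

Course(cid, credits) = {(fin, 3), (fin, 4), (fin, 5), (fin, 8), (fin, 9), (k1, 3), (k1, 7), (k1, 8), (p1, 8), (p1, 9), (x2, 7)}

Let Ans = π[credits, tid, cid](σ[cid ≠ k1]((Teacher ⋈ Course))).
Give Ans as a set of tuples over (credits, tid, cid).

{(3, 16, fin), (3, 2, fin), (4, 16, fin), (4, 2, fin), (5, 16, fin), (5, 2, fin), (8, 16, fin), (8, 2, fin), (8, 25, p1), (9, 16, fin), (9, 2, fin), (9, 25, p1)}

Joining Teacher and Course on cid yields {(fin, Lee, 2, 3), (fin, Lee, 2, 4), (fin, Lee, 2, 5), (fin, Lee, 2, 8), (fin, Lee, 2, 9), (fin, Ned, 2, 3), (fin, Ned, 2, 4), (fin, Ned, 2, 5), (fin, Ned, 2, 8), (fin, Ned, 2, 9), (fin, Zed, 16, 3), (fin, Zed, 16, 4), (fin, Zed, 16, 5), (fin, Zed, 16, 8), (fin, Zed, 16, 9), (k1, Ada, 1, 3), (k1, Ada, 1, 7), (k1, Ada, 1, 8), (p1, Dee, 25, 8), (p1, Dee, 25, 9)}.
Filtering on cid ≠ k1 leaves {(fin, Lee, 2, 3), (fin, Lee, 2, 4), (fin, Lee, 2, 5), (fin, Lee, 2, 8), (fin, Lee, 2, 9), (fin, Ned, 2, 3), (fin, Ned, 2, 4), (fin, Ned, 2, 5), (fin, Ned, 2, 8), (fin, Ned, 2, 9), (fin, Zed, 16, 3), (fin, Zed, 16, 4), (fin, Zed, 16, 5), (fin, Zed, 16, 8), (fin, Zed, 16, 9), (p1, Dee, 25, 8), (p1, Dee, 25, 9)}.
π_{credits, tid, cid} gives {(3, 16, fin), (3, 2, fin), (4, 16, fin), (4, 2, fin), (5, 16, fin), (5, 2, fin), (8, 16, fin), (8, 2, fin), (8, 25, p1), (9, 16, fin), (9, 2, fin), (9, 25, p1)} (5 duplicate(s) eliminated).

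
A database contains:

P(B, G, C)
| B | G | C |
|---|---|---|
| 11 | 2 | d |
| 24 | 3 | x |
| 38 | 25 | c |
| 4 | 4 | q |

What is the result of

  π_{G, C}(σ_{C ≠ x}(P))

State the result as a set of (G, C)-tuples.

Apply σ_{C ≠ x}; surviving tuples: {(11, 2, d), (38, 25, c), (4, 4, q)}
π[G, C]: project onto (G, C) → {(2, d), (25, c), (4, q)}

{(2, d), (25, c), (4, q)}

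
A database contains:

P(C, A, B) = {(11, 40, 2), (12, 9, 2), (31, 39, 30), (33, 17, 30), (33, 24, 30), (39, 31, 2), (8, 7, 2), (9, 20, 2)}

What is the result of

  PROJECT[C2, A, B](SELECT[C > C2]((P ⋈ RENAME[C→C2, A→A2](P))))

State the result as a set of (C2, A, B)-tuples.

ρ[C→C2, A→A2]: schema becomes (C2, A2, B); tuples unchanged.
Joining P and RENAME[C→C2, A→A2](P) on B yields {(11, 40, 2, 11, 40), (11, 40, 2, 12, 9), (11, 40, 2, 39, 31), (11, 40, 2, 8, 7), (11, 40, 2, 9, 20), (12, 9, 2, 11, 40), (12, 9, 2, 12, 9), (12, 9, 2, 39, 31), (12, 9, 2, 8, 7), (12, 9, 2, 9, 20), (31, 39, 30, 31, 39), (31, 39, 30, 33, 17), (31, 39, 30, 33, 24), (33, 17, 30, 31, 39), (33, 17, 30, 33, 17), (33, 17, 30, 33, 24), (33, 24, 30, 31, 39), (33, 24, 30, 33, 17), (33, 24, 30, 33, 24), (39, 31, 2, 11, 40), (39, 31, 2, 12, 9), (39, 31, 2, 39, 31), (39, 31, 2, 8, 7), (39, 31, 2, 9, 20), (8, 7, 2, 11, 40), (8, 7, 2, 12, 9), (8, 7, 2, 39, 31), (8, 7, 2, 8, 7), (8, 7, 2, 9, 20), (9, 20, 2, 11, 40), (9, 20, 2, 12, 9), (9, 20, 2, 39, 31), (9, 20, 2, 8, 7), (9, 20, 2, 9, 20)}.
Selection C > C2: {(11, 40, 2, 8, 7), (11, 40, 2, 9, 20), (12, 9, 2, 11, 40), (12, 9, 2, 8, 7), (12, 9, 2, 9, 20), (33, 17, 30, 31, 39), (33, 24, 30, 31, 39), (39, 31, 2, 11, 40), (39, 31, 2, 12, 9), (39, 31, 2, 8, 7), (39, 31, 2, 9, 20), (9, 20, 2, 8, 7)}
π[C2, A, B]: project onto (C2, A, B) → {(11, 31, 2), (11, 9, 2), (12, 31, 2), (31, 17, 30), (31, 24, 30), (8, 20, 2), (8, 31, 2), (8, 40, 2), (8, 9, 2), (9, 31, 2), (9, 40, 2), (9, 9, 2)}

{(11, 31, 2), (11, 9, 2), (12, 31, 2), (31, 17, 30), (31, 24, 30), (8, 20, 2), (8, 31, 2), (8, 40, 2), (8, 9, 2), (9, 31, 2), (9, 40, 2), (9, 9, 2)}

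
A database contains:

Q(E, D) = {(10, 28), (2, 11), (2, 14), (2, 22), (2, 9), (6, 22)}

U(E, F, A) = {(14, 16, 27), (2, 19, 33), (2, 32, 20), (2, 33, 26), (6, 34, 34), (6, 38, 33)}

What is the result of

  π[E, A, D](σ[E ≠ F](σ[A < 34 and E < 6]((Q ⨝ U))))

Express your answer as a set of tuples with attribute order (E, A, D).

{(2, 20, 11), (2, 20, 14), (2, 20, 22), (2, 20, 9), (2, 26, 11), (2, 26, 14), (2, 26, 22), (2, 26, 9), (2, 33, 11), (2, 33, 14), (2, 33, 22), (2, 33, 9)}

Natural join on E: {(2, 11, 19, 33), (2, 11, 32, 20), (2, 11, 33, 26), (2, 14, 19, 33), (2, 14, 32, 20), (2, 14, 33, 26), (2, 22, 19, 33), (2, 22, 32, 20), (2, 22, 33, 26), (2, 9, 19, 33), (2, 9, 32, 20), (2, 9, 33, 26), (6, 22, 34, 34), (6, 22, 38, 33)}
σ[A < 34 and E < 6]: keep tuples satisfying A < 34 and E < 6 → {(2, 11, 19, 33), (2, 11, 32, 20), (2, 11, 33, 26), (2, 14, 19, 33), (2, 14, 32, 20), (2, 14, 33, 26), (2, 22, 19, 33), (2, 22, 32, 20), (2, 22, 33, 26), (2, 9, 19, 33), (2, 9, 32, 20), (2, 9, 33, 26)}
σ[E ≠ F]: keep tuples satisfying E ≠ F → {(2, 11, 19, 33), (2, 11, 32, 20), (2, 11, 33, 26), (2, 14, 19, 33), (2, 14, 32, 20), (2, 14, 33, 26), (2, 22, 19, 33), (2, 22, 32, 20), (2, 22, 33, 26), (2, 9, 19, 33), (2, 9, 32, 20), (2, 9, 33, 26)}
Keep only column(s) E, A, D: {(2, 20, 11), (2, 20, 14), (2, 20, 22), (2, 20, 9), (2, 26, 11), (2, 26, 14), (2, 26, 22), (2, 26, 9), (2, 33, 11), (2, 33, 14), (2, 33, 22), (2, 33, 9)}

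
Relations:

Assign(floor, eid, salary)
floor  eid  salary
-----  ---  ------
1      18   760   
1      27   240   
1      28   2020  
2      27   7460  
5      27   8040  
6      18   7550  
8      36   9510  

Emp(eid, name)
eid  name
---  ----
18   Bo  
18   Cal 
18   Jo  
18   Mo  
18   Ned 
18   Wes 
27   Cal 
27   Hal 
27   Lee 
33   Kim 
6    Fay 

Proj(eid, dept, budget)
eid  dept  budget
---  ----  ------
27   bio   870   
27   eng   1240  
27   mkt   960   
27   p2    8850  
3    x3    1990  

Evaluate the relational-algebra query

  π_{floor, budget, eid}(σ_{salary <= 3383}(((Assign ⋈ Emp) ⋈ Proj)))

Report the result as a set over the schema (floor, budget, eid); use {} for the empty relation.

{(1, 1240, 27), (1, 870, 27), (1, 8850, 27), (1, 960, 27)}

Natural join on eid: {(1, 18, 760, Bo), (1, 18, 760, Cal), (1, 18, 760, Jo), (1, 18, 760, Mo), (1, 18, 760, Ned), (1, 18, 760, Wes), (1, 27, 240, Cal), (1, 27, 240, Hal), (1, 27, 240, Lee), (2, 27, 7460, Cal), (2, 27, 7460, Hal), (2, 27, 7460, Lee), (5, 27, 8040, Cal), (5, 27, 8040, Hal), (5, 27, 8040, Lee), (6, 18, 7550, Bo), (6, 18, 7550, Cal), (6, 18, 7550, Jo), (6, 18, 7550, Mo), (6, 18, 7550, Ned), (6, 18, 7550, Wes)}
Natural join on eid: {(1, 27, 240, Cal, bio, 870), (1, 27, 240, Cal, eng, 1240), (1, 27, 240, Cal, mkt, 960), (1, 27, 240, Cal, p2, 8850), (1, 27, 240, Hal, bio, 870), (1, 27, 240, Hal, eng, 1240), (1, 27, 240, Hal, mkt, 960), (1, 27, 240, Hal, p2, 8850), (1, 27, 240, Lee, bio, 870), (1, 27, 240, Lee, eng, 1240), (1, 27, 240, Lee, mkt, 960), (1, 27, 240, Lee, p2, 8850), (2, 27, 7460, Cal, bio, 870), (2, 27, 7460, Cal, eng, 1240), (2, 27, 7460, Cal, mkt, 960), (2, 27, 7460, Cal, p2, 8850), (2, 27, 7460, Hal, bio, 870), (2, 27, 7460, Hal, eng, 1240), (2, 27, 7460, Hal, mkt, 960), (2, 27, 7460, Hal, p2, 8850), (2, 27, 7460, Lee, bio, 870), (2, 27, 7460, Lee, eng, 1240), (2, 27, 7460, Lee, mkt, 960), (2, 27, 7460, Lee, p2, 8850), (5, 27, 8040, Cal, bio, 870), (5, 27, 8040, Cal, eng, 1240), (5, 27, 8040, Cal, mkt, 960), (5, 27, 8040, Cal, p2, 8850), (5, 27, 8040, Hal, bio, 870), (5, 27, 8040, Hal, eng, 1240), (5, 27, 8040, Hal, mkt, 960), (5, 27, 8040, Hal, p2, 8850), (5, 27, 8040, Lee, bio, 870), (5, 27, 8040, Lee, eng, 1240), (5, 27, 8040, Lee, mkt, 960), (5, 27, 8040, Lee, p2, 8850)}
σ[salary <= 3383]: keep tuples satisfying salary <= 3383 → {(1, 27, 240, Cal, bio, 870), (1, 27, 240, Cal, eng, 1240), (1, 27, 240, Cal, mkt, 960), (1, 27, 240, Cal, p2, 8850), (1, 27, 240, Hal, bio, 870), (1, 27, 240, Hal, eng, 1240), (1, 27, 240, Hal, mkt, 960), (1, 27, 240, Hal, p2, 8850), (1, 27, 240, Lee, bio, 870), (1, 27, 240, Lee, eng, 1240), (1, 27, 240, Lee, mkt, 960), (1, 27, 240, Lee, p2, 8850)}
π[floor, budget, eid]: project onto (floor, budget, eid) (8 duplicate(s) eliminated) → {(1, 1240, 27), (1, 870, 27), (1, 8850, 27), (1, 960, 27)}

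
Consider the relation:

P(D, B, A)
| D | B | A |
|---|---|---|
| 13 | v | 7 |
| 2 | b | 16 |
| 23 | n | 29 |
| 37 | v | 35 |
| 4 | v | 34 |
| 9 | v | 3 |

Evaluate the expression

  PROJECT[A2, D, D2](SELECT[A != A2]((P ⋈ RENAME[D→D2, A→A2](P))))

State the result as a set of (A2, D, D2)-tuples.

{(3, 13, 9), (3, 37, 9), (3, 4, 9), (34, 13, 4), (34, 37, 4), (34, 9, 4), (35, 13, 37), (35, 4, 37), (35, 9, 37), (7, 37, 13), (7, 4, 13), (7, 9, 13)}

ρ[D→D2, A→A2]: schema becomes (D2, B, A2); tuples unchanged.
P ⋈ RENAME[D→D2, A→A2](P) (natural join on B): {(13, v, 7, 13, 7), (13, v, 7, 37, 35), (13, v, 7, 4, 34), (13, v, 7, 9, 3), (2, b, 16, 2, 16), (23, n, 29, 23, 29), (37, v, 35, 13, 7), (37, v, 35, 37, 35), (37, v, 35, 4, 34), (37, v, 35, 9, 3), (4, v, 34, 13, 7), (4, v, 34, 37, 35), (4, v, 34, 4, 34), (4, v, 34, 9, 3), (9, v, 3, 13, 7), (9, v, 3, 37, 35), (9, v, 3, 4, 34), (9, v, 3, 9, 3)}
σ[A != A2]: keep tuples satisfying A != A2 → {(13, v, 7, 37, 35), (13, v, 7, 4, 34), (13, v, 7, 9, 3), (37, v, 35, 13, 7), (37, v, 35, 4, 34), (37, v, 35, 9, 3), (4, v, 34, 13, 7), (4, v, 34, 37, 35), (4, v, 34, 9, 3), (9, v, 3, 13, 7), (9, v, 3, 37, 35), (9, v, 3, 4, 34)}
π_{A2, D, D2} gives {(3, 13, 9), (3, 37, 9), (3, 4, 9), (34, 13, 4), (34, 37, 4), (34, 9, 4), (35, 13, 37), (35, 4, 37), (35, 9, 37), (7, 37, 13), (7, 4, 13), (7, 9, 13)}.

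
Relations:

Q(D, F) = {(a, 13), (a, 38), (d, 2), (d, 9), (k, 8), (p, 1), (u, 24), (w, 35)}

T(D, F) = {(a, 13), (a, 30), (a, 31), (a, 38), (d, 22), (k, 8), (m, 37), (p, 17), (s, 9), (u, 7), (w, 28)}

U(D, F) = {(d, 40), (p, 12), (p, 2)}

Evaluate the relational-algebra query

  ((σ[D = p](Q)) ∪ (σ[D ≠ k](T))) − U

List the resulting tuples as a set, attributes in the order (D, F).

Apply σ_{D = p}; surviving tuples: {(p, 1)}
Apply σ_{D ≠ k}; surviving tuples: {(a, 13), (a, 30), (a, 31), (a, 38), (d, 22), (m, 37), (p, 17), (s, 9), (u, 7), (w, 28)}
Taking the union: {(a, 13), (a, 30), (a, 31), (a, 38), (d, 22), (m, 37), (p, 1), (p, 17), (s, 9), (u, 7), (w, 28)}
Taking the difference: {(a, 13), (a, 30), (a, 31), (a, 38), (d, 22), (m, 37), (p, 1), (p, 17), (s, 9), (u, 7), (w, 28)}

{(a, 13), (a, 30), (a, 31), (a, 38), (d, 22), (m, 37), (p, 1), (p, 17), (s, 9), (u, 7), (w, 28)}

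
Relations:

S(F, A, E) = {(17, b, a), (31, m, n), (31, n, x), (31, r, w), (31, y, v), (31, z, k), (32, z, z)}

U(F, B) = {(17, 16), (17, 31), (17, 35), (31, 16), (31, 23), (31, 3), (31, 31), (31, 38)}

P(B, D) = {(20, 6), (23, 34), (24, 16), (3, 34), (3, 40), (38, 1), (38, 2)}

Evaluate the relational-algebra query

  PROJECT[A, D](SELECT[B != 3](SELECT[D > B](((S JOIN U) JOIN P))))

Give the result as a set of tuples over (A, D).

{(m, 34), (n, 34), (r, 34), (y, 34), (z, 34)}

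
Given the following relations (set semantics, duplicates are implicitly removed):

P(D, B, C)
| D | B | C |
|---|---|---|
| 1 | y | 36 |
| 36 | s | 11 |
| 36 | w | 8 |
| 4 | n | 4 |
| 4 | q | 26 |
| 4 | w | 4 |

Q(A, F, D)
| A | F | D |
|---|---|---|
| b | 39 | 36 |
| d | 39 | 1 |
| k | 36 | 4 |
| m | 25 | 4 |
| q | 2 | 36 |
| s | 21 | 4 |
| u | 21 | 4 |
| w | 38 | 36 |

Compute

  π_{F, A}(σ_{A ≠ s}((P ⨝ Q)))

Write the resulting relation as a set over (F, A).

{(2, q), (21, u), (25, m), (36, k), (38, w), (39, b), (39, d)}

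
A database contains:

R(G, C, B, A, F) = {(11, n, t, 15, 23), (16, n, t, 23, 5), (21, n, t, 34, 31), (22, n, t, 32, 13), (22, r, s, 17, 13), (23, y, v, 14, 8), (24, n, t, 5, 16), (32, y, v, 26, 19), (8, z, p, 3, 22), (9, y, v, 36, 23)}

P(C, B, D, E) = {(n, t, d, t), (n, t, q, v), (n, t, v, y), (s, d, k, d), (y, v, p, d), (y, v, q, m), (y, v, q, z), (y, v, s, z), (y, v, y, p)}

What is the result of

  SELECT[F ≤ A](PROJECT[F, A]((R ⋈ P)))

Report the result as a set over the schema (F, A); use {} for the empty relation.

R ⋈ P (natural join on C, B): {(11, n, t, 15, 23, d, t), (11, n, t, 15, 23, q, v), (11, n, t, 15, 23, v, y), (16, n, t, 23, 5, d, t), (16, n, t, 23, 5, q, v), (16, n, t, 23, 5, v, y), (21, n, t, 34, 31, d, t), (21, n, t, 34, 31, q, v), (21, n, t, 34, 31, v, y), (22, n, t, 32, 13, d, t), (22, n, t, 32, 13, q, v), (22, n, t, 32, 13, v, y), (23, y, v, 14, 8, p, d), (23, y, v, 14, 8, q, m), (23, y, v, 14, 8, q, z), (23, y, v, 14, 8, s, z), (23, y, v, 14, 8, y, p), (24, n, t, 5, 16, d, t), (24, n, t, 5, 16, q, v), (24, n, t, 5, 16, v, y), (32, y, v, 26, 19, p, d), (32, y, v, 26, 19, q, m), (32, y, v, 26, 19, q, z), (32, y, v, 26, 19, s, z), (32, y, v, 26, 19, y, p), (9, y, v, 36, 23, p, d), (9, y, v, 36, 23, q, m), (9, y, v, 36, 23, q, z), (9, y, v, 36, 23, s, z), (9, y, v, 36, 23, y, p)}
Projecting to F, A (22 duplicate(s) eliminated): {(13, 32), (16, 5), (19, 26), (23, 15), (23, 36), (31, 34), (5, 23), (8, 14)}
Filtering on F ≤ A leaves {(13, 32), (19, 26), (23, 36), (31, 34), (5, 23), (8, 14)}.

{(13, 32), (19, 26), (23, 36), (31, 34), (5, 23), (8, 14)}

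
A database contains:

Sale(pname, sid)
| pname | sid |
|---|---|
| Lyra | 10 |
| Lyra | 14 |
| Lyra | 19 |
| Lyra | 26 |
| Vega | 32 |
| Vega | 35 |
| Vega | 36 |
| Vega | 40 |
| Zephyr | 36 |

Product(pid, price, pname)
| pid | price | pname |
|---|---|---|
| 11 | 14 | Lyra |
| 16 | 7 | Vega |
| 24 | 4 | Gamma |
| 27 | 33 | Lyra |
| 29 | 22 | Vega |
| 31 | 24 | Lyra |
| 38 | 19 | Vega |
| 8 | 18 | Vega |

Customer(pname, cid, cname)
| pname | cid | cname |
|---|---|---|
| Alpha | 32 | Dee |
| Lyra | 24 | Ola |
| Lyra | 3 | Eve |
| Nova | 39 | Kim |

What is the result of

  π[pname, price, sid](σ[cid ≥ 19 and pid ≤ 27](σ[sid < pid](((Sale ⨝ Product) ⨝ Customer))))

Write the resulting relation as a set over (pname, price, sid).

{(Lyra, 14, 10), (Lyra, 33, 10), (Lyra, 33, 14), (Lyra, 33, 19), (Lyra, 33, 26)}

Joining Sale and Product on pname yields {(Lyra, 10, 11, 14), (Lyra, 10, 27, 33), (Lyra, 10, 31, 24), (Lyra, 14, 11, 14), (Lyra, 14, 27, 33), (Lyra, 14, 31, 24), (Lyra, 19, 11, 14), (Lyra, 19, 27, 33), (Lyra, 19, 31, 24), (Lyra, 26, 11, 14), (Lyra, 26, 27, 33), (Lyra, 26, 31, 24), (Vega, 32, 16, 7), (Vega, 32, 29, 22), (Vega, 32, 38, 19), (Vega, 32, 8, 18), (Vega, 35, 16, 7), (Vega, 35, 29, 22), (Vega, 35, 38, 19), (Vega, 35, 8, 18), (Vega, 36, 16, 7), (Vega, 36, 29, 22), (Vega, 36, 38, 19), (Vega, 36, 8, 18), (Vega, 40, 16, 7), (Vega, 40, 29, 22), (Vega, 40, 38, 19), (Vega, 40, 8, 18)}.
Joining (Sale ⨝ Product) and Customer on pname yields {(Lyra, 10, 11, 14, 24, Ola), (Lyra, 10, 11, 14, 3, Eve), (Lyra, 10, 27, 33, 24, Ola), (Lyra, 10, 27, 33, 3, Eve), (Lyra, 10, 31, 24, 24, Ola), (Lyra, 10, 31, 24, 3, Eve), (Lyra, 14, 11, 14, 24, Ola), (Lyra, 14, 11, 14, 3, Eve), (Lyra, 14, 27, 33, 24, Ola), (Lyra, 14, 27, 33, 3, Eve), (Lyra, 14, 31, 24, 24, Ola), (Lyra, 14, 31, 24, 3, Eve), (Lyra, 19, 11, 14, 24, Ola), (Lyra, 19, 11, 14, 3, Eve), (Lyra, 19, 27, 33, 24, Ola), (Lyra, 19, 27, 33, 3, Eve), (Lyra, 19, 31, 24, 24, Ola), (Lyra, 19, 31, 24, 3, Eve), (Lyra, 26, 11, 14, 24, Ola), (Lyra, 26, 11, 14, 3, Eve), (Lyra, 26, 27, 33, 24, Ola), (Lyra, 26, 27, 33, 3, Eve), (Lyra, 26, 31, 24, 24, Ola), (Lyra, 26, 31, 24, 3, Eve)}.
σ[sid < pid]: keep tuples satisfying sid < pid → {(Lyra, 10, 11, 14, 24, Ola), (Lyra, 10, 11, 14, 3, Eve), (Lyra, 10, 27, 33, 24, Ola), (Lyra, 10, 27, 33, 3, Eve), (Lyra, 10, 31, 24, 24, Ola), (Lyra, 10, 31, 24, 3, Eve), (Lyra, 14, 27, 33, 24, Ola), (Lyra, 14, 27, 33, 3, Eve), (Lyra, 14, 31, 24, 24, Ola), (Lyra, 14, 31, 24, 3, Eve), (Lyra, 19, 27, 33, 24, Ola), (Lyra, 19, 27, 33, 3, Eve), (Lyra, 19, 31, 24, 24, Ola), (Lyra, 19, 31, 24, 3, Eve), (Lyra, 26, 27, 33, 24, Ola), (Lyra, 26, 27, 33, 3, Eve), (Lyra, 26, 31, 24, 24, Ola), (Lyra, 26, 31, 24, 3, Eve)}
σ[cid ≥ 19 and pid ≤ 27]: keep tuples satisfying cid ≥ 19 and pid ≤ 27 → {(Lyra, 10, 11, 14, 24, Ola), (Lyra, 10, 27, 33, 24, Ola), (Lyra, 14, 27, 33, 24, Ola), (Lyra, 19, 27, 33, 24, Ola), (Lyra, 26, 27, 33, 24, Ola)}
π_{pname, price, sid} gives {(Lyra, 14, 10), (Lyra, 33, 10), (Lyra, 33, 14), (Lyra, 33, 19), (Lyra, 33, 26)}.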